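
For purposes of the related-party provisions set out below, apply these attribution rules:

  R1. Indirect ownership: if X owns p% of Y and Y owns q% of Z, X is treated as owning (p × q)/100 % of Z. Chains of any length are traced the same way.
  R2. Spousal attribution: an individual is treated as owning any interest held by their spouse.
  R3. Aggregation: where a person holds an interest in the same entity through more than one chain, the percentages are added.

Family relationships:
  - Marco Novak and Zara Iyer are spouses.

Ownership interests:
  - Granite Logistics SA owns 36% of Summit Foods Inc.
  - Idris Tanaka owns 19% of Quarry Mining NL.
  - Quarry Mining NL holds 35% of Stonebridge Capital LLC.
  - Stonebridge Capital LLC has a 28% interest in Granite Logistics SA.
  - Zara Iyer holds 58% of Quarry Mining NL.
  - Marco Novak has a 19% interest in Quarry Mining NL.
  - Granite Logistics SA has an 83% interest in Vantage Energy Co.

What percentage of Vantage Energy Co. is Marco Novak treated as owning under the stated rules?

6.26318%

By spousal attribution (R2), Marco Novak is treated as also owning Zara Iyer's interest in Quarry Mining NL, giving 19% + 58% = 77%.
Chain via Quarry Mining NL → Stonebridge Capital LLC → Granite Logistics SA (R1): 77% × 35% × 28% × 83% = 6.26318% of Vantage Energy Co.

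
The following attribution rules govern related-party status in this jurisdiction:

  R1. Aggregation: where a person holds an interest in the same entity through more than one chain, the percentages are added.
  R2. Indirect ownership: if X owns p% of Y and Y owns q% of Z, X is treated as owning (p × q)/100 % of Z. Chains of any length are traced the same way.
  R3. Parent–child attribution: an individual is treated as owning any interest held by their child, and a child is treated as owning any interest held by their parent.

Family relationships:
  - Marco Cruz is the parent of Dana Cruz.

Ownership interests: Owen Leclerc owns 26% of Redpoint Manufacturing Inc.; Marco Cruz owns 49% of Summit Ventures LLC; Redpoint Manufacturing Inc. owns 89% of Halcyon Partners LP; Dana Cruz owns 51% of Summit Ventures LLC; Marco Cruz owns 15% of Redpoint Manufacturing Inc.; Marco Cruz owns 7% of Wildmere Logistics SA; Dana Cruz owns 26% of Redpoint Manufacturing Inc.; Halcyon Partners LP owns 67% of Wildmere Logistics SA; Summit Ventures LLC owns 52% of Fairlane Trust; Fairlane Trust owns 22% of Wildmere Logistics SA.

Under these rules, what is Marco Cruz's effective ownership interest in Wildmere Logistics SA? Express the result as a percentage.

42.8883%

By parent–child attribution (R3), Marco Cruz is treated as also owning Dana Cruz's interest in Redpoint Manufacturing Inc, giving 15% + 26% = 41%.
By parent–child attribution (R3), Marco Cruz is treated as also owning Dana Cruz's interest in Summit Ventures LLC, giving 49% + 51% = 100%.
Chain via Redpoint Manufacturing Inc. → Halcyon Partners LP (R2): 41% × 89% × 67% = 24.4483% of Wildmere Logistics SA.
Chain via Summit Ventures LLC → Fairlane Trust (R2): 100% × 52% × 22% = 11.44% of Wildmere Logistics SA.
Direct interest in Wildmere Logistics SA: 7%.
Aggregating (R1): 24.4483% + 11.44% + 7% = 42.8883%.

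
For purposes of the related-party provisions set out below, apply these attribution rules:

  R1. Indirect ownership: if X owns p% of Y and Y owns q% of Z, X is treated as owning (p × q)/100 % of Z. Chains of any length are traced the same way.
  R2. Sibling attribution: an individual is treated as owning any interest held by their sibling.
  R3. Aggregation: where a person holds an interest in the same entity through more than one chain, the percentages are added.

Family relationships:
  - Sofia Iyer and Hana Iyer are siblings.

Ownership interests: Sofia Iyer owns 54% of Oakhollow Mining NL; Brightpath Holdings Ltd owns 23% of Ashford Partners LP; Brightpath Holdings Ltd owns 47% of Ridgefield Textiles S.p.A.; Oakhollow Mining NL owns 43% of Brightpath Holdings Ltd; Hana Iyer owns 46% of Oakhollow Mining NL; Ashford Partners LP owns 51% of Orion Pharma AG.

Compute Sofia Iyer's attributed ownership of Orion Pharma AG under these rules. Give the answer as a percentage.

By sibling attribution (R2), Sofia Iyer is treated as also owning Hana Iyer's interest in Oakhollow Mining NL, giving 54% + 46% = 100%.
Chain via Oakhollow Mining NL → Brightpath Holdings Ltd → Ashford Partners LP (R1): 100% × 43% × 23% × 51% = 5.0439% of Orion Pharma AG.

5.0439%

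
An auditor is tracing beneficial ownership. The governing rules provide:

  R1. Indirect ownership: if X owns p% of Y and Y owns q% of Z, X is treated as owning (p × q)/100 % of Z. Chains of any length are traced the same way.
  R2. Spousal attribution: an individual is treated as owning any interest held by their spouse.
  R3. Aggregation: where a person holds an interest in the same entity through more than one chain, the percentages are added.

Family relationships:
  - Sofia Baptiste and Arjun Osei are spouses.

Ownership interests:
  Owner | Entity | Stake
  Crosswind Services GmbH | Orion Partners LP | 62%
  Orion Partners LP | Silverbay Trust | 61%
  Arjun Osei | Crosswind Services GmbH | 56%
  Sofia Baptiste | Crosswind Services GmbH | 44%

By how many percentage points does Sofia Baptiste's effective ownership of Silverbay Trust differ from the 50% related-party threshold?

12.18

By spousal attribution (R2), Sofia Baptiste is treated as also owning Arjun Osei's interest in Crosswind Services GmbH, giving 44% + 56% = 100%.
Chain via Crosswind Services GmbH → Orion Partners LP (R1): 100% × 62% × 61% = 37.82% of Silverbay Trust.
37.82% falls short of the 50% threshold by 12.18 percentage points.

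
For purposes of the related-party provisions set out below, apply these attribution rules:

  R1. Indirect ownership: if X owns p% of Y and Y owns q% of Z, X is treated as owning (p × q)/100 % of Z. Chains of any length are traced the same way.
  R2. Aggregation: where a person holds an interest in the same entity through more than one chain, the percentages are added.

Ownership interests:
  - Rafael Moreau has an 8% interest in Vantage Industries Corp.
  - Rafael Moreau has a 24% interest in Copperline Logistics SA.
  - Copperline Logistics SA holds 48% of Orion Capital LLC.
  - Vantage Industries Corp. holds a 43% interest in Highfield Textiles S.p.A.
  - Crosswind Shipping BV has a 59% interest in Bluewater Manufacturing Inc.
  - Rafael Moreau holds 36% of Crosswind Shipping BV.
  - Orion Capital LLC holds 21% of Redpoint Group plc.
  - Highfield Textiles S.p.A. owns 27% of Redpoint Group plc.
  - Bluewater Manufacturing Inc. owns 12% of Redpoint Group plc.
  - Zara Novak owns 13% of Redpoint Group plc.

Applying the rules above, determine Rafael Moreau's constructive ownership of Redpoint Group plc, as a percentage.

Chain via Copperline Logistics SA → Orion Capital LLC (R1): 24% × 48% × 21% = 2.4192% of Redpoint Group plc.
Chain via Vantage Industries Corp. → Highfield Textiles S.p.A. (R1): 8% × 43% × 27% = 0.9288% of Redpoint Group plc.
Chain via Crosswind Shipping BV → Bluewater Manufacturing Inc. (R1): 36% × 59% × 12% = 2.5488% of Redpoint Group plc.
Aggregating (R2): 2.4192% + 0.9288% + 2.5488% = 5.8968%.

5.8968%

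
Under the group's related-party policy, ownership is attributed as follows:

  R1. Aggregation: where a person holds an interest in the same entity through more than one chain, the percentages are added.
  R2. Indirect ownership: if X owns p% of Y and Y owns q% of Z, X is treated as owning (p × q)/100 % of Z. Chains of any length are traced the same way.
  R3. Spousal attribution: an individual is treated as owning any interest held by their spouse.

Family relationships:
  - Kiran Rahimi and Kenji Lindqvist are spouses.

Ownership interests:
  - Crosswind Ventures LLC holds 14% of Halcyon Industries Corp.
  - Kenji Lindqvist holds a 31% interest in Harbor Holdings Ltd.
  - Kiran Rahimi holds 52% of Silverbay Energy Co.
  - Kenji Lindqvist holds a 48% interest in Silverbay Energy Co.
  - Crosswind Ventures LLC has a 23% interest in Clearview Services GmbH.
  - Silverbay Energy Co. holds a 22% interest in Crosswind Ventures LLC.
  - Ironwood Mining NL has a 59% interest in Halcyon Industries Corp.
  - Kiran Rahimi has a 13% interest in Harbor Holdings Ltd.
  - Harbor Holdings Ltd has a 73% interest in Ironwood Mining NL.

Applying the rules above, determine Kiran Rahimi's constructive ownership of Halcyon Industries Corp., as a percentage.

22.0308%

By spousal attribution (R3), Kiran Rahimi is treated as also owning Kenji Lindqvist's interest in Harbor Holdings Ltd, giving 13% + 31% = 44%.
By spousal attribution (R3), Kiran Rahimi is treated as also owning Kenji Lindqvist's interest in Silverbay Energy Co, giving 52% + 48% = 100%.
Chain via Harbor Holdings Ltd → Ironwood Mining NL (R2): 44% × 73% × 59% = 18.9508% of Halcyon Industries Corp.
Chain via Silverbay Energy Co. → Crosswind Ventures LLC (R2): 100% × 22% × 14% = 3.08% of Halcyon Industries Corp.
Aggregating (R1): 18.9508% + 3.08% = 22.0308%.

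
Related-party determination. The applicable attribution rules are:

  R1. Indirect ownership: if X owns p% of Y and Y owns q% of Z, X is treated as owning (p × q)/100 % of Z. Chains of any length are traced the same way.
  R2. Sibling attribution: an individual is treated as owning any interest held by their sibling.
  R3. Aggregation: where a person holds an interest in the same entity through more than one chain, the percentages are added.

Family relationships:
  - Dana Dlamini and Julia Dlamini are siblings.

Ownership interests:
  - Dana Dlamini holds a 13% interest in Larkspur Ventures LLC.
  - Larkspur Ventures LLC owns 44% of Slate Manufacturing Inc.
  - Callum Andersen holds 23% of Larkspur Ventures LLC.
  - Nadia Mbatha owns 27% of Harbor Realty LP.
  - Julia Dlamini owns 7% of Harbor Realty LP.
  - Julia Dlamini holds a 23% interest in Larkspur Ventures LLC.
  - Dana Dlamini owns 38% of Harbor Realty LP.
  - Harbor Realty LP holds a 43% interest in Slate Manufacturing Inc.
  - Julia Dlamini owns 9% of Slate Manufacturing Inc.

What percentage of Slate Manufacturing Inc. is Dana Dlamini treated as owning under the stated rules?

44.19%

By sibling attribution (R2), Dana Dlamini is treated as also owning Julia Dlamini's interest in Larkspur Ventures LLC, giving 13% + 23% = 36%.
By sibling attribution (R2), Dana Dlamini is treated as also owning Julia Dlamini's interest in Harbor Realty LP, giving 38% + 7% = 45%.
By sibling attribution (R2), Dana Dlamini is treated as owning Julia Dlamini's 9% interest in Slate Manufacturing Inc.
Chain via Larkspur Ventures LLC (R1): 36% × 44% = 15.84% of Slate Manufacturing Inc.
Chain via Harbor Realty LP (R1): 45% × 43% = 19.35% of Slate Manufacturing Inc.
Direct interest in Slate Manufacturing Inc: 9%.
Aggregating (R3): 15.84% + 19.35% + 9% = 44.19%.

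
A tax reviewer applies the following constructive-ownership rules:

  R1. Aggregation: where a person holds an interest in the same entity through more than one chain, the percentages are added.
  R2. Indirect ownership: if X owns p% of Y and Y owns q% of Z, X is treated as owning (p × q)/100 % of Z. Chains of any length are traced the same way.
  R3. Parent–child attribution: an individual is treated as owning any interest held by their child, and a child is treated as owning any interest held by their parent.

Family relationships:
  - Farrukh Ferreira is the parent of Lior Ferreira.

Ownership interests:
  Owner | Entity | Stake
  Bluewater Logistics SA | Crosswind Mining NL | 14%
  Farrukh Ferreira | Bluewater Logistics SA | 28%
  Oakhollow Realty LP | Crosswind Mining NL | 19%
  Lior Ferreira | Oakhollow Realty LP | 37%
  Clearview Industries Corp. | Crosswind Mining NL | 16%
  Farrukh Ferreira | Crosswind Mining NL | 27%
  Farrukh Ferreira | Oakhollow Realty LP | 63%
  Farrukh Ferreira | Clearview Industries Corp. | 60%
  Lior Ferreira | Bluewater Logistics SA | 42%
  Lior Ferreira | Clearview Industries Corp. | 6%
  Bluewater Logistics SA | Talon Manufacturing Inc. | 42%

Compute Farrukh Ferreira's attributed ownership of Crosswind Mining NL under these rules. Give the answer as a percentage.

By parent–child attribution (R3), Farrukh Ferreira is treated as also owning Lior Ferreira's interest in Bluewater Logistics SA, giving 28% + 42% = 70%.
By parent–child attribution (R3), Farrukh Ferreira is treated as also owning Lior Ferreira's interest in Oakhollow Realty LP, giving 63% + 37% = 100%.
By parent–child attribution (R3), Farrukh Ferreira is treated as also owning Lior Ferreira's interest in Clearview Industries Corp, giving 60% + 6% = 66%.
Chain via Bluewater Logistics SA (R2): 70% × 14% = 9.8% of Crosswind Mining NL.
Chain via Oakhollow Realty LP (R2): 100% × 19% = 19% of Crosswind Mining NL.
Chain via Clearview Industries Corp. (R2): 66% × 16% = 10.56% of Crosswind Mining NL.
Direct interest in Crosswind Mining NL: 27%.
Aggregating (R1): 9.8% + 19% + 10.56% + 27% = 66.36%.

66.36%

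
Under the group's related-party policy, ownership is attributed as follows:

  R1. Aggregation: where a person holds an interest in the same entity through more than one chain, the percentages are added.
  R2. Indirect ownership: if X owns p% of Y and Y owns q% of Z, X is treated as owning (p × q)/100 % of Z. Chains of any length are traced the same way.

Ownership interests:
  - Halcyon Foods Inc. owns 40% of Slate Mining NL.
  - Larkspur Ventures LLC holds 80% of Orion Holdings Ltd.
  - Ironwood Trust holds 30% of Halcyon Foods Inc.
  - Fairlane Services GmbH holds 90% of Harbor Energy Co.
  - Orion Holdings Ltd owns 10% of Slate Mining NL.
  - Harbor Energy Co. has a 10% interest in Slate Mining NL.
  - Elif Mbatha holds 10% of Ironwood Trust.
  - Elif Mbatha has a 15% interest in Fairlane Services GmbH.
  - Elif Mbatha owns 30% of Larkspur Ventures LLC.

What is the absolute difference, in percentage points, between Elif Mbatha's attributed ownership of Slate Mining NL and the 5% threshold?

0.05

Chain via Fairlane Services GmbH → Harbor Energy Co. (R2): 15% × 90% × 10% = 1.35% of Slate Mining NL.
Chain via Larkspur Ventures LLC → Orion Holdings Ltd (R2): 30% × 80% × 10% = 2.4% of Slate Mining NL.
Chain via Ironwood Trust → Halcyon Foods Inc. (R2): 10% × 30% × 40% = 1.2% of Slate Mining NL.
Aggregating (R1): 1.35% + 2.4% + 1.2% = 4.95%.
4.95% falls short of the 5% threshold by 0.05 percentage points.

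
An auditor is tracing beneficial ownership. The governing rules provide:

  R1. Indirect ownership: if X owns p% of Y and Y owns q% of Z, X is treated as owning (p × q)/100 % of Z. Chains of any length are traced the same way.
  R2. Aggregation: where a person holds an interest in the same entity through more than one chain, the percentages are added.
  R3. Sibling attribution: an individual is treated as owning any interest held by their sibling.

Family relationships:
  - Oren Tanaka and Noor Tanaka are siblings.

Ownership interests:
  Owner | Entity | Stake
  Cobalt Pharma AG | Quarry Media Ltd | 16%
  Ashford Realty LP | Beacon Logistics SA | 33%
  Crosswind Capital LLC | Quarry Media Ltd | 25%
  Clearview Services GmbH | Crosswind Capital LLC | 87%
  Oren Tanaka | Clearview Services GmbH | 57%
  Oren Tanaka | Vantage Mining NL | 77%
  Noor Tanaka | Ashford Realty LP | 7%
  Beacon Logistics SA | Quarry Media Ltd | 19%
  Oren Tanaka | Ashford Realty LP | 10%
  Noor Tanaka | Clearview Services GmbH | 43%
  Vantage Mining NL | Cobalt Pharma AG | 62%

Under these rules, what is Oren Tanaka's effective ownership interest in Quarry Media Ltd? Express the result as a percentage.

By sibling attribution (R3), Oren Tanaka is treated as also owning Noor Tanaka's interest in Clearview Services GmbH, giving 57% + 43% = 100%.
By sibling attribution (R3), Oren Tanaka is treated as also owning Noor Tanaka's interest in Ashford Realty LP, giving 10% + 7% = 17%.
Chain via Clearview Services GmbH → Crosswind Capital LLC (R1): 100% × 87% × 25% = 21.75% of Quarry Media Ltd.
Chain via Ashford Realty LP → Beacon Logistics SA (R1): 17% × 33% × 19% = 1.0659% of Quarry Media Ltd.
Chain via Vantage Mining NL → Cobalt Pharma AG (R1): 77% × 62% × 16% = 7.6384% of Quarry Media Ltd.
Aggregating (R2): 21.75% + 1.0659% + 7.6384% = 30.4543%.

30.4543%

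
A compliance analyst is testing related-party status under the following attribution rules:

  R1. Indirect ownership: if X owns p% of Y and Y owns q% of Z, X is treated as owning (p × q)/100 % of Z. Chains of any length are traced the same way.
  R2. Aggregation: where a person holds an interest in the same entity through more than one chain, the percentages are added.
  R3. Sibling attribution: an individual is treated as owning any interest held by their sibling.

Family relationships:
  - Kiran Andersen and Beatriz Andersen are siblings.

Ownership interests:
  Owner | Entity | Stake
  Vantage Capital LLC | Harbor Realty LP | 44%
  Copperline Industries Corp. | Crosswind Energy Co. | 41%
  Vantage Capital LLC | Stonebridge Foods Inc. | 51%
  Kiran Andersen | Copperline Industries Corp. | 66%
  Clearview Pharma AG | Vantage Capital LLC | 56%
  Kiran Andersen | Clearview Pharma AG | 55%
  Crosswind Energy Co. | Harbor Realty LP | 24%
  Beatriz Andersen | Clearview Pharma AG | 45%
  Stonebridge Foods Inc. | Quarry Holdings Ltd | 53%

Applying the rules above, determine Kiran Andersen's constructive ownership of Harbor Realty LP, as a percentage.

By sibling attribution (R3), Kiran Andersen is treated as also owning Beatriz Andersen's interest in Clearview Pharma AG, giving 55% + 45% = 100%.
Chain via Copperline Industries Corp. → Crosswind Energy Co. (R1): 66% × 41% × 24% = 6.4944% of Harbor Realty LP.
Chain via Clearview Pharma AG → Vantage Capital LLC (R1): 100% × 56% × 44% = 24.64% of Harbor Realty LP.
Aggregating (R2): 6.4944% + 24.64% = 31.1344%.

31.1344%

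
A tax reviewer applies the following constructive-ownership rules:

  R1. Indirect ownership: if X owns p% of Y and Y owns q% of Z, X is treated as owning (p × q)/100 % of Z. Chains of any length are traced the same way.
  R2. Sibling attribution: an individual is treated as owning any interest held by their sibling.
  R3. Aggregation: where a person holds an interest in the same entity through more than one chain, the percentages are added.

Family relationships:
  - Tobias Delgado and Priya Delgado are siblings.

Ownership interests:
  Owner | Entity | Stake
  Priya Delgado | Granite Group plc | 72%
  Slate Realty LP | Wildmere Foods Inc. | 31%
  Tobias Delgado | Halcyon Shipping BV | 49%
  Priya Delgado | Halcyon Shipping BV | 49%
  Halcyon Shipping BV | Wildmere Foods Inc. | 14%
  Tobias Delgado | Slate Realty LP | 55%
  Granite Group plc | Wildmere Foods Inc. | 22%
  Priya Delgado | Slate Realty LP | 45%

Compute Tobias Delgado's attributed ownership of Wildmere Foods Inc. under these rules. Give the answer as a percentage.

By sibling attribution (R2), Tobias Delgado is treated as also owning Priya Delgado's interest in Slate Realty LP, giving 55% + 45% = 100%.
By sibling attribution (R2), Tobias Delgado is treated as also owning Priya Delgado's interest in Halcyon Shipping BV, giving 49% + 49% = 98%.
By sibling attribution (R2), Tobias Delgado is treated as owning Priya Delgado's 72% interest in Granite Group plc.
Chain via Slate Realty LP (R1): 100% × 31% = 31% of Wildmere Foods Inc.
Chain via Halcyon Shipping BV (R1): 98% × 14% = 13.72% of Wildmere Foods Inc.
Chain via Granite Group plc (R1): 72% × 22% = 15.84% of Wildmere Foods Inc.
Aggregating (R3): 31% + 13.72% + 15.84% = 60.56%.

60.56%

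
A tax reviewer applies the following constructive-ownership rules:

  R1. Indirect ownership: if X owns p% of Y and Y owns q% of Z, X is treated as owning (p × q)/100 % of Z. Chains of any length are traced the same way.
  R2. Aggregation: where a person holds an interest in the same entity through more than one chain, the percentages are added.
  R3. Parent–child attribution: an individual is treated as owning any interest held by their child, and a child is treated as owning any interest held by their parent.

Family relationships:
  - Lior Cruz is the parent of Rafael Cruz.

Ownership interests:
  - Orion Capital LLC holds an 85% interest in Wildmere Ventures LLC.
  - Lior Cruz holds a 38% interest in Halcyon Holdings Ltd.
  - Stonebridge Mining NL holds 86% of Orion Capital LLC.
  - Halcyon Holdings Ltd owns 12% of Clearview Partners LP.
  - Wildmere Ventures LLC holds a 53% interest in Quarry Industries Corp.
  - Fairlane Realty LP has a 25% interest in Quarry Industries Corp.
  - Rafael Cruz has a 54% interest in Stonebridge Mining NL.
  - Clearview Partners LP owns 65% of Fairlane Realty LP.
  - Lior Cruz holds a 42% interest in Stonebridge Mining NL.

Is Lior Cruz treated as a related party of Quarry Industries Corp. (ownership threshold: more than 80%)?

No

By parent–child attribution (R3), Lior Cruz is treated as also owning Rafael Cruz's interest in Stonebridge Mining NL, giving 42% + 54% = 96%.
Chain via Halcyon Holdings Ltd → Clearview Partners LP → Fairlane Realty LP (R1): 38% × 12% × 65% × 25% = 0.741% of Quarry Industries Corp.
Chain via Stonebridge Mining NL → Orion Capital LLC → Wildmere Ventures LLC (R1): 96% × 86% × 85% × 53% = 37.19328% of Quarry Industries Corp.
Aggregating (R2): 0.741% + 37.19328% = 37.93428%.
37.93428% does not exceed the 80% threshold, so Lior is not a related party to Quarry Industries Corp.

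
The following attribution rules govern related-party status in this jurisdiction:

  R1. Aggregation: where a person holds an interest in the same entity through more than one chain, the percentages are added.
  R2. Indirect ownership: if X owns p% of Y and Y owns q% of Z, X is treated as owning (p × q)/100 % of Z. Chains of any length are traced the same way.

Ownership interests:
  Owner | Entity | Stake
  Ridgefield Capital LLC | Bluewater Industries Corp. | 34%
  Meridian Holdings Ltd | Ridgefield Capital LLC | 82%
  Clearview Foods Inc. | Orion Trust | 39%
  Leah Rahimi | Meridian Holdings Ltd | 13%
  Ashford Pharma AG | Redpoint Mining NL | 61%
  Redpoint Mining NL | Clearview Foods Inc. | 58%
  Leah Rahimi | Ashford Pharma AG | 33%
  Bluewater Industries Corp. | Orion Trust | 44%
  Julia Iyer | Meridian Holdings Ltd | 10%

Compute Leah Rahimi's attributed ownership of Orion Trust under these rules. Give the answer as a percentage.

Chain via Ashford Pharma AG → Redpoint Mining NL → Clearview Foods Inc. (R2): 33% × 61% × 58% × 39% = 4.553406% of Orion Trust.
Chain via Meridian Holdings Ltd → Ridgefield Capital LLC → Bluewater Industries Corp. (R2): 13% × 82% × 34% × 44% = 1.594736% of Orion Trust.
Aggregating (R1): 4.553406% + 1.594736% = 6.148142%.

6.148142%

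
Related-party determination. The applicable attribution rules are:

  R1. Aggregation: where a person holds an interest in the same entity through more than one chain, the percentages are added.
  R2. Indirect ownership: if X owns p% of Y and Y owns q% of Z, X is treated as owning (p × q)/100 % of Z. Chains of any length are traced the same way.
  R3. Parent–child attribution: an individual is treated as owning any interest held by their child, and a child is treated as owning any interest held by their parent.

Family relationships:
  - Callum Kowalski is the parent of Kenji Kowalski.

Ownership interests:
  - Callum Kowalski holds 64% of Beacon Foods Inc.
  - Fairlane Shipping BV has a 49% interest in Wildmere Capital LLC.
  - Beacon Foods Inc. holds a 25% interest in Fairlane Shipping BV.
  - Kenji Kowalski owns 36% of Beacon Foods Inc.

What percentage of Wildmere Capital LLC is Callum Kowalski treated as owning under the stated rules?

By parent–child attribution (R3), Callum Kowalski is treated as also owning Kenji Kowalski's interest in Beacon Foods Inc, giving 64% + 36% = 100%.
Chain via Beacon Foods Inc. → Fairlane Shipping BV (R2): 100% × 25% × 49% = 12.25% of Wildmere Capital LLC.

12.25%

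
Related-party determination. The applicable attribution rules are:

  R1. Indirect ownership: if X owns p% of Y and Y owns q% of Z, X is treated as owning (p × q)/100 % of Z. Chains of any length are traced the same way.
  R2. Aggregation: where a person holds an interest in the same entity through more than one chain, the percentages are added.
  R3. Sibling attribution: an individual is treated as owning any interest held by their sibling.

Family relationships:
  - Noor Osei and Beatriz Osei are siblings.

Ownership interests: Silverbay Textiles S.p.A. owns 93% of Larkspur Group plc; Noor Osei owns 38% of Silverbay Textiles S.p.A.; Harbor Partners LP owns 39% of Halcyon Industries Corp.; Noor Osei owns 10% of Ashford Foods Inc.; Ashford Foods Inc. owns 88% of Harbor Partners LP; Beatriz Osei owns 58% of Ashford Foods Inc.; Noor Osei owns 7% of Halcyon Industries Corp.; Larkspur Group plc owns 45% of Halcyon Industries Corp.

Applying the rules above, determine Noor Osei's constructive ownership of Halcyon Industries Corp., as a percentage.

By sibling attribution (R3), Noor Osei is treated as also owning Beatriz Osei's interest in Ashford Foods Inc, giving 10% + 58% = 68%.
Chain via Silverbay Textiles S.p.A. → Larkspur Group plc (R1): 38% × 93% × 45% = 15.903% of Halcyon Industries Corp.
Chain via Ashford Foods Inc. → Harbor Partners LP (R1): 68% × 88% × 39% = 23.3376% of Halcyon Industries Corp.
Direct interest in Halcyon Industries Corp: 7%.
Aggregating (R2): 15.903% + 23.3376% + 7% = 46.2406%.

46.2406%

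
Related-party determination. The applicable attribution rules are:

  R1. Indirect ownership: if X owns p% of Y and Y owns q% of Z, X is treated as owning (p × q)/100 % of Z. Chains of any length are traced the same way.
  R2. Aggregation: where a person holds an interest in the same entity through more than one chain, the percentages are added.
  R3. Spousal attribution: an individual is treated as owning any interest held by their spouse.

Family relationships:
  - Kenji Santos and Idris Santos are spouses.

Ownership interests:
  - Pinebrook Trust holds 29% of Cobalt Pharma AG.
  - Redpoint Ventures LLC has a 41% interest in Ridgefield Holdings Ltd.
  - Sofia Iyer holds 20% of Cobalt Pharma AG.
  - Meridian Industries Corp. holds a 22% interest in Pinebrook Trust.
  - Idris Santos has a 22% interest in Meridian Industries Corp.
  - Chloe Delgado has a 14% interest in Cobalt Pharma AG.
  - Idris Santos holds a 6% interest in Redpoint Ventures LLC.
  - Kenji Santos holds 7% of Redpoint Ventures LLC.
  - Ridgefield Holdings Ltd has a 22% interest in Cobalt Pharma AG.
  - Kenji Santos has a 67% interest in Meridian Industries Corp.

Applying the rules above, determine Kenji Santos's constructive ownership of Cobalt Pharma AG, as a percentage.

6.8508%

By spousal attribution (R3), Kenji Santos is treated as also owning Idris Santos's interest in Redpoint Ventures LLC, giving 7% + 6% = 13%.
By spousal attribution (R3), Kenji Santos is treated as also owning Idris Santos's interest in Meridian Industries Corp, giving 67% + 22% = 89%.
Chain via Redpoint Ventures LLC → Ridgefield Holdings Ltd (R1): 13% × 41% × 22% = 1.1726% of Cobalt Pharma AG.
Chain via Meridian Industries Corp. → Pinebrook Trust (R1): 89% × 22% × 29% = 5.6782% of Cobalt Pharma AG.
Aggregating (R2): 1.1726% + 5.6782% = 6.8508%.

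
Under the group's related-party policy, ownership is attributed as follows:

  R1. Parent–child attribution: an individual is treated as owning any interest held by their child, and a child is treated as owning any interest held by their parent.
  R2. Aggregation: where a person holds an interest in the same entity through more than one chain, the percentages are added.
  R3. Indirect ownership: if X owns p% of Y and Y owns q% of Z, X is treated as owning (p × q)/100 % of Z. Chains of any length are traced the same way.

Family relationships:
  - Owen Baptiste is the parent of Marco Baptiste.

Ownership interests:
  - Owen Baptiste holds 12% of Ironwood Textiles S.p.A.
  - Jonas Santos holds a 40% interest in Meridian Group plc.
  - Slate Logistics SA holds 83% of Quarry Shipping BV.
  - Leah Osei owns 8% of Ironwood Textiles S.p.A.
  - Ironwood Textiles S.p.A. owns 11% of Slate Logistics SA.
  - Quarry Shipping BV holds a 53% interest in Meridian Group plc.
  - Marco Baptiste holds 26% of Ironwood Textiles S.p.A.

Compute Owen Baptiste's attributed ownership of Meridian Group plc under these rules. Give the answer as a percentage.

By parent–child attribution (R1), Owen Baptiste is treated as also owning Marco Baptiste's interest in Ironwood Textiles S.p.A, giving 12% + 26% = 38%.
Chain via Ironwood Textiles S.p.A. → Slate Logistics SA → Quarry Shipping BV (R3): 38% × 11% × 83% × 53% = 1.838782% of Meridian Group plc.

1.838782%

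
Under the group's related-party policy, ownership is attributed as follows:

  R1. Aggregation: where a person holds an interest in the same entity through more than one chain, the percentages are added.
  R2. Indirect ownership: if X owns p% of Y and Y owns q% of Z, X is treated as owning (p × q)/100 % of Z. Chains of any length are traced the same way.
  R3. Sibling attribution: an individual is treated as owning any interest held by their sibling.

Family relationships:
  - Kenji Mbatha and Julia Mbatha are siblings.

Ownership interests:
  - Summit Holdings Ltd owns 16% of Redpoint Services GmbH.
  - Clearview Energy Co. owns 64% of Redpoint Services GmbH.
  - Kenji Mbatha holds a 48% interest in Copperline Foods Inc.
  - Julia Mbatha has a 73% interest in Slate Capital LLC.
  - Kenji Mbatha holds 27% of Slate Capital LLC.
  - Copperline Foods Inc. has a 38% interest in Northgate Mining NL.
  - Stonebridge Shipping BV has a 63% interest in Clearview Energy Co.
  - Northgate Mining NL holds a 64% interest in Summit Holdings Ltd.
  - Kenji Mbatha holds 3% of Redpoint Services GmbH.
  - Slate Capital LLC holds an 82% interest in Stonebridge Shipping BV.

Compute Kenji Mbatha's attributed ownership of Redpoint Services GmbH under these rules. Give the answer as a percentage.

37.930176%

By sibling attribution (R3), Kenji Mbatha is treated as also owning Julia Mbatha's interest in Slate Capital LLC, giving 27% + 73% = 100%.
Chain via Copperline Foods Inc. → Northgate Mining NL → Summit Holdings Ltd (R2): 48% × 38% × 64% × 16% = 1.867776% of Redpoint Services GmbH.
Chain via Slate Capital LLC → Stonebridge Shipping BV → Clearview Energy Co. (R2): 100% × 82% × 63% × 64% = 33.0624% of Redpoint Services GmbH.
Direct interest in Redpoint Services GmbH: 3%.
Aggregating (R1): 1.867776% + 33.0624% + 3% = 37.930176%.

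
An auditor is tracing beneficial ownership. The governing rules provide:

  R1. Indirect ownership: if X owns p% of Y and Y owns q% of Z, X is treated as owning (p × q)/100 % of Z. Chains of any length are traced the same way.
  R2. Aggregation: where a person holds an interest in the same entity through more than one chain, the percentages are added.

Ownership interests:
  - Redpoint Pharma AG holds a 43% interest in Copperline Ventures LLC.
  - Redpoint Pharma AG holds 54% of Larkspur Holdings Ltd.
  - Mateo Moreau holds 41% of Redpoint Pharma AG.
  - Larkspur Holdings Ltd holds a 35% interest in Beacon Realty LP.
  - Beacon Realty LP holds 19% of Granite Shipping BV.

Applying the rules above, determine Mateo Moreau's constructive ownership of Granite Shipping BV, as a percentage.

1.47231%

Chain via Redpoint Pharma AG → Larkspur Holdings Ltd → Beacon Realty LP (R1): 41% × 54% × 35% × 19% = 1.47231% of Granite Shipping BV.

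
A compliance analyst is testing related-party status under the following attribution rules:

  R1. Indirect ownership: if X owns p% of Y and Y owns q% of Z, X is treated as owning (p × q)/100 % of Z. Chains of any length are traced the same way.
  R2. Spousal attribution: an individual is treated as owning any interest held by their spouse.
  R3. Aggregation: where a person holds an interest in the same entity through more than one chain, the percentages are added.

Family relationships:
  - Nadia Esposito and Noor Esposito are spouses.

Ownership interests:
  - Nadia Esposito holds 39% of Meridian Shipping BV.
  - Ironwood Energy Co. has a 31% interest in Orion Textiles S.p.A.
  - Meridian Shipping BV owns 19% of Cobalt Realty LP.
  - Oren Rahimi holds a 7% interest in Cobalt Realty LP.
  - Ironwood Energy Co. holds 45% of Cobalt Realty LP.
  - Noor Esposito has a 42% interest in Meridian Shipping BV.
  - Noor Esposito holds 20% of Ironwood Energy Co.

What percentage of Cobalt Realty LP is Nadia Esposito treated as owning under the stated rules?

By spousal attribution (R2), Nadia Esposito is treated as also owning Noor Esposito's interest in Meridian Shipping BV, giving 39% + 42% = 81%.
By spousal attribution (R2), Nadia Esposito is treated as owning Noor Esposito's 20% interest in Ironwood Energy Co.
Chain via Meridian Shipping BV (R1): 81% × 19% = 15.39% of Cobalt Realty LP.
Chain via Ironwood Energy Co. (R1): 20% × 45% = 9% of Cobalt Realty LP.
Aggregating (R3): 15.39% + 9% = 24.39%.

24.39%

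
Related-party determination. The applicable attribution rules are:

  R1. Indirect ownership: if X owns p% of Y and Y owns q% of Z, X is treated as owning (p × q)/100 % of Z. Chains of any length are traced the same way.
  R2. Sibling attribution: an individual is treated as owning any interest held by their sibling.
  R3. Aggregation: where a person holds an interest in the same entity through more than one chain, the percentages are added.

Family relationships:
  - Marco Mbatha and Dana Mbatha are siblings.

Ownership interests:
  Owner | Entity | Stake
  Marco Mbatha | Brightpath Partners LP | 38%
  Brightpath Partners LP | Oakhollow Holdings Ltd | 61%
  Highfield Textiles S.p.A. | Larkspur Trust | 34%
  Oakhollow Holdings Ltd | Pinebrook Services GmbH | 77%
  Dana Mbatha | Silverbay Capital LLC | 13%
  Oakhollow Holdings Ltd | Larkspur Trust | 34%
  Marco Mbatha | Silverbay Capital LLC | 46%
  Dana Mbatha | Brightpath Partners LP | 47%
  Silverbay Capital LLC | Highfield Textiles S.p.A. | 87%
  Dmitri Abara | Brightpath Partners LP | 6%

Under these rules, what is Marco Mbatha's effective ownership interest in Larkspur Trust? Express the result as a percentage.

35.0812%

By sibling attribution (R2), Marco Mbatha is treated as also owning Dana Mbatha's interest in Silverbay Capital LLC, giving 46% + 13% = 59%.
By sibling attribution (R2), Marco Mbatha is treated as also owning Dana Mbatha's interest in Brightpath Partners LP, giving 38% + 47% = 85%.
Chain via Silverbay Capital LLC → Highfield Textiles S.p.A. (R1): 59% × 87% × 34% = 17.4522% of Larkspur Trust.
Chain via Brightpath Partners LP → Oakhollow Holdings Ltd (R1): 85% × 61% × 34% = 17.629% of Larkspur Trust.
Aggregating (R3): 17.4522% + 17.629% = 35.0812%.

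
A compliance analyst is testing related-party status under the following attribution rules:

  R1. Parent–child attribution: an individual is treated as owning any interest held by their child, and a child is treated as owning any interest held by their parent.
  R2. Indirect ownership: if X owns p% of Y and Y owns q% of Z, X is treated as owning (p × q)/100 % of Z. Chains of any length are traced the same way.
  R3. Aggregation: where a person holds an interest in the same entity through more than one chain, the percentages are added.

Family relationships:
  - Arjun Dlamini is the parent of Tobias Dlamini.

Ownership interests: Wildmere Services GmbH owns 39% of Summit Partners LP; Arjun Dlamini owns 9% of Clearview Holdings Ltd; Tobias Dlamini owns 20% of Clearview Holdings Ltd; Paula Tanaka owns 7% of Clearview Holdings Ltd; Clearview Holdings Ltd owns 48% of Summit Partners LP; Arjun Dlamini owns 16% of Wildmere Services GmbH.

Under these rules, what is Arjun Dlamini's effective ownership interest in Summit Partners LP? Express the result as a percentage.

By parent–child attribution (R1), Arjun Dlamini is treated as also owning Tobias Dlamini's interest in Clearview Holdings Ltd, giving 9% + 20% = 29%.
Chain via Clearview Holdings Ltd (R2): 29% × 48% = 13.92% of Summit Partners LP.
Chain via Wildmere Services GmbH (R2): 16% × 39% = 6.24% of Summit Partners LP.
Aggregating (R3): 13.92% + 6.24% = 20.16%.

20.16%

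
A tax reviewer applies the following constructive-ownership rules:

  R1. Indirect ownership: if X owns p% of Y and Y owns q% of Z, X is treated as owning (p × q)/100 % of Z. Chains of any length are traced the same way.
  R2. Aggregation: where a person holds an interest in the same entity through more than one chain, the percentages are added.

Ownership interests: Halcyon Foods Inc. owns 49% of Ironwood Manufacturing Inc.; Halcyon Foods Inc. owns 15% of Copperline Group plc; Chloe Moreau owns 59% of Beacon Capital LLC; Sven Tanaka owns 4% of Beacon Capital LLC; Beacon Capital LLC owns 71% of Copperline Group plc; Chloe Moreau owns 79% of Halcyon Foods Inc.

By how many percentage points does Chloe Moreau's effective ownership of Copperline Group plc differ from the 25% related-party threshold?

Chain via Beacon Capital LLC (R1): 59% × 71% = 41.89% of Copperline Group plc.
Chain via Halcyon Foods Inc. (R1): 79% × 15% = 11.85% of Copperline Group plc.
Aggregating (R2): 41.89% + 11.85% = 53.74%.
53.74% exceeds the 25% threshold by 28.74 percentage points.

28.74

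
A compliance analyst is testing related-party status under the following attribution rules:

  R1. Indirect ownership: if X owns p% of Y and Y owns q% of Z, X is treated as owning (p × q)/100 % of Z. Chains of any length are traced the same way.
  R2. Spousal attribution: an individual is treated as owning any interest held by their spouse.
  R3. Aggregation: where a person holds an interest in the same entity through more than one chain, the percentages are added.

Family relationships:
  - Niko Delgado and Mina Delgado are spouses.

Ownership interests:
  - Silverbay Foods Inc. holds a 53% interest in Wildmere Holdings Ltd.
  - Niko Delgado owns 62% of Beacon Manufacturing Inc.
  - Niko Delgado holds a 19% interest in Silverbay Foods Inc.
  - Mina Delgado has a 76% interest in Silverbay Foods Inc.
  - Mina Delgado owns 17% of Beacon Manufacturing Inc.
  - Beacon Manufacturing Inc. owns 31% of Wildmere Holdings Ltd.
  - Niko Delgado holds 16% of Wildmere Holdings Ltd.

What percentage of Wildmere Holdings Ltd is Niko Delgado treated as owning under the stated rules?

90.84%

By spousal attribution (R2), Niko Delgado is treated as also owning Mina Delgado's interest in Beacon Manufacturing Inc, giving 62% + 17% = 79%.
By spousal attribution (R2), Niko Delgado is treated as also owning Mina Delgado's interest in Silverbay Foods Inc, giving 19% + 76% = 95%.
Chain via Beacon Manufacturing Inc. (R1): 79% × 31% = 24.49% of Wildmere Holdings Ltd.
Chain via Silverbay Foods Inc. (R1): 95% × 53% = 50.35% of Wildmere Holdings Ltd.
Direct interest in Wildmere Holdings Ltd: 16%.
Aggregating (R3): 24.49% + 50.35% + 16% = 90.84%.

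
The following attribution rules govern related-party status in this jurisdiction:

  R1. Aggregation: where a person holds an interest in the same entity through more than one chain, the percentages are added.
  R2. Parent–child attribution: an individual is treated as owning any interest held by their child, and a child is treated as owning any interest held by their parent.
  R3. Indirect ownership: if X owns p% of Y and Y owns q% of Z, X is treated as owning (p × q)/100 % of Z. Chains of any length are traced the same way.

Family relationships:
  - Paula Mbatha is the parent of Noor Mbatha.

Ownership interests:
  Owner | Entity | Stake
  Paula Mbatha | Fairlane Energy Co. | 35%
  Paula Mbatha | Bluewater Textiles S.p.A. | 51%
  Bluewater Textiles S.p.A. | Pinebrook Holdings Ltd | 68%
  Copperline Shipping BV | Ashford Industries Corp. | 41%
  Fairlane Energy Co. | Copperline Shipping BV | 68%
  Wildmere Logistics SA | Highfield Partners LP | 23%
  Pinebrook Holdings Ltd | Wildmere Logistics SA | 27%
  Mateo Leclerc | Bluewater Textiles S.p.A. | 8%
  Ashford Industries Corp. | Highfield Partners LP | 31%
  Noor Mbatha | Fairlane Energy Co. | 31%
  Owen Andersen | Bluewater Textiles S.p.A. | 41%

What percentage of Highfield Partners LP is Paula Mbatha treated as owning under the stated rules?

7.857876%

By parent–child attribution (R2), Paula Mbatha is treated as also owning Noor Mbatha's interest in Fairlane Energy Co, giving 35% + 31% = 66%.
Chain via Bluewater Textiles S.p.A. → Pinebrook Holdings Ltd → Wildmere Logistics SA (R3): 51% × 68% × 27% × 23% = 2.153628% of Highfield Partners LP.
Chain via Fairlane Energy Co. → Copperline Shipping BV → Ashford Industries Corp. (R3): 66% × 68% × 41% × 31% = 5.704248% of Highfield Partners LP.
Aggregating (R1): 2.153628% + 5.704248% = 7.857876%.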